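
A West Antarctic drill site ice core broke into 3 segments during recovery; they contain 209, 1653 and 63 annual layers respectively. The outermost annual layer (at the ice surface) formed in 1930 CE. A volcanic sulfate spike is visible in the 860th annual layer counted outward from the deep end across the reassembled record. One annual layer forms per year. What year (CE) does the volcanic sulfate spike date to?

865 CE

Total annual layers = 209 + 1653 + 63 = 1925.
1925 − 860 = 1065 annual layers lie beyond the volcanic sulfate spike toward the ice surface.
Counting back 1065 years from 1930 CE places the volcanic sulfate spike in 1930 − 1065 = 865 CE.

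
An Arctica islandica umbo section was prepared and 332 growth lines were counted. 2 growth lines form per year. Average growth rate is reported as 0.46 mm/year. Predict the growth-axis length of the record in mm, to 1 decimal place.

76.4 mm

332 growth lines at 2 per year is 332 / 2 = 166 years.
166 years at 0.46 mm/year gives 0.46 × 166 = 76.4 mm.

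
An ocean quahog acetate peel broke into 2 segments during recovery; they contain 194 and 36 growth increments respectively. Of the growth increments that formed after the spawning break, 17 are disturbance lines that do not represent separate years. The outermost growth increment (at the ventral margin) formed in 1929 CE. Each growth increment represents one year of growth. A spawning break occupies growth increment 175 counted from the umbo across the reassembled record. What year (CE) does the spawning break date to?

Total growth increments = 194 + 36 = 230.
230 − 175 = 55 growth increments lie beyond the spawning break toward the ventral margin.
Excluding 17 false growth increments: 55 − 17 = 38.
Counting back 38 years from 1929 CE places the spawning break in 1929 − 38 = 1891 CE.

1891 CE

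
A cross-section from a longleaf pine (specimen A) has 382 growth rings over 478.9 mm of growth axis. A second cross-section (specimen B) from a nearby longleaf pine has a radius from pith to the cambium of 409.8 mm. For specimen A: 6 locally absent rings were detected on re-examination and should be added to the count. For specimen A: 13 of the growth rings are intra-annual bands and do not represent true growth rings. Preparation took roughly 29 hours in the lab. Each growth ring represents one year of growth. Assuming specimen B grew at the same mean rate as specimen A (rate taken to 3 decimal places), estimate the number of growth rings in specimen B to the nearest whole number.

321 growth rings

Specimen A: adjusted count: 382 − 13 + 6 = 375 growth rings.
A: Mean rate = 478.9 mm / 375 years ≈ 1.277 mm/year.
For B, 409.8 / 1.277 = 320.91 years ≈ 321 growth rings.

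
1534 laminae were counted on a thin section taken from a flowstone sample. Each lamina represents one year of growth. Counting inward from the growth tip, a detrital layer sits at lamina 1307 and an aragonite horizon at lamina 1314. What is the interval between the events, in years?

7 yr

1314 − 1307 = 7 laminae lie between the two events.
One lamina per year makes the interval 7 years.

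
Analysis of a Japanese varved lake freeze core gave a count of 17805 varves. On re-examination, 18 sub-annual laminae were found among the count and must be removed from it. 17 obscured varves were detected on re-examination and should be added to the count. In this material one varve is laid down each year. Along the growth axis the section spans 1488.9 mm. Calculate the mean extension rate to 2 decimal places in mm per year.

0.08 mm per year

Adjusted count: 17805 − 18 + 17 = 17804 varves.
Mean rate = 1488.9 mm / 17804 years ≈ 0.08 mm per year.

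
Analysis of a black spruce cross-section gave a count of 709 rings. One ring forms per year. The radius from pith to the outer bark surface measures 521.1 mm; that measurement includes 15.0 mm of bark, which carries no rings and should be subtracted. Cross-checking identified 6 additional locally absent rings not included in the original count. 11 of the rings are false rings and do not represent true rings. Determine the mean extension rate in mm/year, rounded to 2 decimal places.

After corrections the count is 709 − 11 + 6 = 704 rings.
Net length = 521.1 − 15.0 = 506.1 mm.
506.1 mm over 704 years gives 506.1 / 704 ≈ 0.72 mm/year.

0.72 mm/year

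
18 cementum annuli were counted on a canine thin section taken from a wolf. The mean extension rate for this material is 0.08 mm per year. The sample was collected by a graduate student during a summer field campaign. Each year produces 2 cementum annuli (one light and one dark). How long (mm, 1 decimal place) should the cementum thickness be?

Dividing by 2 cementum annuli per year: 18 / 2 = 9 years.
Predicted length = 0.08 mm/year × 9 years = 0.7 mm.

0.7 mm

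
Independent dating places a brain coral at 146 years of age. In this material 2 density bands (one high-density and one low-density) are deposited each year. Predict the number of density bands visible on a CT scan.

Expected density bands: 146 × 2 = 292.
So 292 density bands should be present.

292 density bands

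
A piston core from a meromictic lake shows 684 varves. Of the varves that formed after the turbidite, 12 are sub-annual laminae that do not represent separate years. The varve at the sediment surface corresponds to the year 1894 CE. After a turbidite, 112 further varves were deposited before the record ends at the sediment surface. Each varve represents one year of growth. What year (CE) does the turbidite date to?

1794 CE

112 varves formed after the turbidite.
Excluding 12 false varves: 112 − 12 = 100.
Counting back 100 years from 1894 CE places the turbidite in 1894 − 100 = 1794 CE.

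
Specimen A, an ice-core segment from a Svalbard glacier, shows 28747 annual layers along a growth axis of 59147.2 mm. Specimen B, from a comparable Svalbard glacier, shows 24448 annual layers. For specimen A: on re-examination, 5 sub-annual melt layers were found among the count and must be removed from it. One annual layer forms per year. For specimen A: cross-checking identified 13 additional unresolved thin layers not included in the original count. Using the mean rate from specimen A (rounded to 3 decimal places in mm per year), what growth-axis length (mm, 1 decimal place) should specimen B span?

50289.5 mm

Specimen A: correcting the raw count gives 28747 − 5 + 13 = 28755 true annual layers.
A: 59147.2 mm over 28755 years gives 59147.2 / 28755 ≈ 2.057 mm per year.
B's length ≈ 2.057 × 24448 = 50289.5 mm.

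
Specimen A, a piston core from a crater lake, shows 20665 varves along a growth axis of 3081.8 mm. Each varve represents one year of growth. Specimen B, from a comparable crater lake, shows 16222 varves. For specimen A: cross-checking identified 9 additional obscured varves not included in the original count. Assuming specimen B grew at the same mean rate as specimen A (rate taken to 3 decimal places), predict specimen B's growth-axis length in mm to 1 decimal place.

2417.1 mm

Specimen A: after corrections the count is 20665 + 9 = 20674 varves.
A: 3081.8 mm over 20674 years gives 3081.8 / 20674 ≈ 0.149 mm per year.
For B, 0.149 mm/year × 16222 years = 2417.1 mm.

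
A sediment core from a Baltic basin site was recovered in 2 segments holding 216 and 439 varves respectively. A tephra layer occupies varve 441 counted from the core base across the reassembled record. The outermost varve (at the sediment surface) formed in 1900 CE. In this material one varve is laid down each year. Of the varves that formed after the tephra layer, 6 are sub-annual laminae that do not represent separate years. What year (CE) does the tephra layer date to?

1692 CE

Total varves = 216 + 439 = 655.
The tephra layer sits at varve 441 from the core base, so 655 − 441 = 214 varves formed after it.
214 − 6 false = 208 true varves after the tephra layer.
Counting back 208 years from 1900 CE places the tephra layer in 1900 − 208 = 1692 CE.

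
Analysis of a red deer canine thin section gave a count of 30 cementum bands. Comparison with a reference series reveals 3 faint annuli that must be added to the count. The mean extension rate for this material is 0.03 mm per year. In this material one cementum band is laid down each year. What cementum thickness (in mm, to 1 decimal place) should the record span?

1.0 mm

True cementum band count = 30 + 3 = 33.
Predicted length = 0.03 mm/year × 33 years = 1.0 mm.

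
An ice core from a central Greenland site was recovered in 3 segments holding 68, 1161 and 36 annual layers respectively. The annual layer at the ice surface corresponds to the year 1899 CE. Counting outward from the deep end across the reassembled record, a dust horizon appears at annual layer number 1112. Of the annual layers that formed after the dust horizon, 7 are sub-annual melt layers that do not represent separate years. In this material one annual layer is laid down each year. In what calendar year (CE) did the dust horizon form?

1753 CE

Total annual layers = 68 + 1161 + 36 = 1265.
The dust horizon sits at annual layer 1112 from the deep end, so 1265 − 1112 = 153 annual layers formed after it.
Removing the 7 false annual layers leaves 153 − 7 = 146 true annual layers beyond the dust horizon.
The annual layer at the ice surface is 1899 CE, so the dust horizon dates to 1899 − 146 = 1753 CE.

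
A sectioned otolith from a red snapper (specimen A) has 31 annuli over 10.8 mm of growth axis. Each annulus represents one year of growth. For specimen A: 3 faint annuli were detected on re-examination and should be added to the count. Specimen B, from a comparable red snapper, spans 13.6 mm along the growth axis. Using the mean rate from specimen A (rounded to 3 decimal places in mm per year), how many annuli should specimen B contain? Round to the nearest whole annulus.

Specimen A: correcting the raw count gives 31 + 3 = 34 true annuli.
A: Extension rate ≈ 10.8 / 34 = 0.318 mm/year.
Specimen B: 13.6 mm / 0.318 mm per year = 42.77 years ≈ 43 annuli.

43 annuli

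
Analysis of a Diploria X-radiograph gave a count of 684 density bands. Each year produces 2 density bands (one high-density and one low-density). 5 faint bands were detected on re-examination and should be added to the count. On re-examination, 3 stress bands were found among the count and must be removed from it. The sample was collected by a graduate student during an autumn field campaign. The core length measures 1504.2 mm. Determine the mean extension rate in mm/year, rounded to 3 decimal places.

Correcting the raw count gives 684 − 3 + 5 = 686 true density bands.
With 2 density bands per year, 686 / 2 = 343 years.
1504.2 mm over 343 years gives 1504.2 / 343 ≈ 4.385 mm/year.

4.385 mm/year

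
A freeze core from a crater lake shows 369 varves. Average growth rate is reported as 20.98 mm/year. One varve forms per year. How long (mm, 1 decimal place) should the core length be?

7741.6 mm

369 years of growth are recorded.
Predicted length = 20.98 mm/year × 369 years = 7741.6 mm.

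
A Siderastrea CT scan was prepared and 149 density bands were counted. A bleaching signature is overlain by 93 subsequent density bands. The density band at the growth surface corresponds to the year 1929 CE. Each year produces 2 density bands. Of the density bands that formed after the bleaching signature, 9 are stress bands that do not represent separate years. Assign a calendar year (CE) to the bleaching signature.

There are 93 density bands younger than the bleaching signature.
93 − 9 false = 84 true density bands after the bleaching signature.
Dividing by 2 density bands per year: 84 / 2 = 42 years.
1929 − 42 = 1887 CE.

1887 CE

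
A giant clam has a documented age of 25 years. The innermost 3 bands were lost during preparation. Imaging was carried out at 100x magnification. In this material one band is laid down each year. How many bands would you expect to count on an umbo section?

22 bands

Expected bands over 25 years: 25.
Less the 3 uncaptured bands: 25 − 3 = 22.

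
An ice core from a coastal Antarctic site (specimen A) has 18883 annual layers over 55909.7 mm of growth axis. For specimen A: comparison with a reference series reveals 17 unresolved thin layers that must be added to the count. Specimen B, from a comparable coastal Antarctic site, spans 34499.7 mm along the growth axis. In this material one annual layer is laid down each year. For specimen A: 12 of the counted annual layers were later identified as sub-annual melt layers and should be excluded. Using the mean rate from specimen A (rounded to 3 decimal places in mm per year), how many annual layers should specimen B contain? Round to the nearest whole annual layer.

11655 annual layers

Specimen A: after corrections the count is 18883 − 12 + 17 = 18888 annual layers.
A: Extension rate ≈ 55909.7 / 18888 = 2.960 mm/year.
Specimen B: 34499.7 mm / 2.960 mm per year = 11655.30 years ≈ 11655 annual layers.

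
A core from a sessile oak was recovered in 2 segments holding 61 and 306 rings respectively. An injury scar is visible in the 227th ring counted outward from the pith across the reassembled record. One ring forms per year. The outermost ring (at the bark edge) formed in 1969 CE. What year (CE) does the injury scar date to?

Total rings = 61 + 306 = 367.
Between ring 227 and the bark edge there are 367 − 227 = 140 rings.
The ring at the bark edge is 1969 CE, so the injury scar dates to 1969 − 140 = 1829 CE.

1829 CE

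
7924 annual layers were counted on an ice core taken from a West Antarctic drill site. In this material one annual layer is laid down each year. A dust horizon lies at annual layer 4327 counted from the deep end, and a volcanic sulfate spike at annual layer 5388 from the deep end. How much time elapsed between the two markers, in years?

Separation: 5388 − 4327 = 1061 annual layers.
One annual layer per year makes the interval 1061 years.

1061 years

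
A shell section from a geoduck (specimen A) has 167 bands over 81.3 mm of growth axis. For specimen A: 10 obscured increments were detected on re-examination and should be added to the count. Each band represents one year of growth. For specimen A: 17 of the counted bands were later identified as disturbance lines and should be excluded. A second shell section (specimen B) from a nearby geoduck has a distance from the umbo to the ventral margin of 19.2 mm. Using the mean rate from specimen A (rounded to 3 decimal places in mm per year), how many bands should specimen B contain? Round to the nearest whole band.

Specimen A: correcting the raw count gives 167 − 17 + 10 = 160 true bands.
A: Mean rate = 81.3 mm / 160 years ≈ 0.508 mm/yr.
For B, 19.2 / 0.508 = 37.80 years ≈ 38 bands.

38 bands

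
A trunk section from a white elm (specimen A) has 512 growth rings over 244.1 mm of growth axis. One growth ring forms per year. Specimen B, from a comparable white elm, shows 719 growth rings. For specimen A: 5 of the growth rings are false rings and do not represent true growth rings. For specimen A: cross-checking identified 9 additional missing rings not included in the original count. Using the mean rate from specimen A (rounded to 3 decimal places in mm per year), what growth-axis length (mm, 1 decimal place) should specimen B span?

340.1 mm

Specimen A: adjusted count: 512 − 5 + 9 = 516 growth rings.
A: Mean rate = 244.1 mm / 516 years ≈ 0.473 mm/yr.
For B, 0.473 mm/year × 719 years = 340.1 mm.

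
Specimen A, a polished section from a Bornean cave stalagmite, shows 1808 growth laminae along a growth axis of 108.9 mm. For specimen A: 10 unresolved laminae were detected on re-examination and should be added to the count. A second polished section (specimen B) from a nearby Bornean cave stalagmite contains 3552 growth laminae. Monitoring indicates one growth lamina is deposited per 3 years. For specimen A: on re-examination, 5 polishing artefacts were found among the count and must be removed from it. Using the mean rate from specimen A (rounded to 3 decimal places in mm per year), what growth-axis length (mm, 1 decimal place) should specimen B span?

Specimen A: adjusted count: 1808 − 5 + 10 = 1813 growth laminae.
Specimen A: multiplying by 3 years per growth lamina: 1813 × 3 = 5439 years.
A: Mean rate = 108.9 mm / 5439 years ≈ 0.020 mm per year.
Specimen B: at 3 years per growth lamina, 3552 × 3 = 10656 years. Length of B = 0.020 × 10656 = 213.1 mm.

213.1 mm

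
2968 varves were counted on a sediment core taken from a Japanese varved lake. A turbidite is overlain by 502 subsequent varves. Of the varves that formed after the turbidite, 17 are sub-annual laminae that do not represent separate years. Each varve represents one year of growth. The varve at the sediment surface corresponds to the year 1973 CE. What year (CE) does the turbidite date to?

502 varves post-date the turbidite.
502 − 17 false = 485 true varves after the turbidite.
1973 − 485 = 1488 CE.

1488 CE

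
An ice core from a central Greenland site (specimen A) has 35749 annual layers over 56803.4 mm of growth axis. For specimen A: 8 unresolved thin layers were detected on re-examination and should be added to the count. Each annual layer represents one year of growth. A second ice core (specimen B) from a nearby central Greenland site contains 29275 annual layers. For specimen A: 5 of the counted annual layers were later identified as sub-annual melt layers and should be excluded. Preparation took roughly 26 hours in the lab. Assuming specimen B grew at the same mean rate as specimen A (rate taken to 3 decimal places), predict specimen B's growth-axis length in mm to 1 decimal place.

46518.0 mm

Specimen A: correcting the raw count gives 35749 − 5 + 8 = 35752 true annual layers.
A: 56803.4 mm over 35752 years gives 56803.4 / 35752 ≈ 1.589 mm per year.
For B, 1.589 mm/year × 29275 years = 46518.0 mm.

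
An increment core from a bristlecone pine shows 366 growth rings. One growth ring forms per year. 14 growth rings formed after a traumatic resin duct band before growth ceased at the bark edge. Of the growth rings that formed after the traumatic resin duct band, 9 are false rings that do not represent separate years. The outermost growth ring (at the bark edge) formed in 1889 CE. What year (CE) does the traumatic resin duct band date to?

There are 14 growth rings younger than the traumatic resin duct band.
Excluding 9 false growth rings: 14 − 9 = 5.
1889 − 5 = 1884 CE.

1884 CE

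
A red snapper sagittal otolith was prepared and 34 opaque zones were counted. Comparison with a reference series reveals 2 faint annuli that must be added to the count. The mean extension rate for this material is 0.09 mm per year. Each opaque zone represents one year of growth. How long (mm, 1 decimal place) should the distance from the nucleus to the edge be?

3.2 mm

Adjusted count: 34 + 2 = 36 opaque zones.
Length ≈ 0.09 × 36 = 3.2 mm.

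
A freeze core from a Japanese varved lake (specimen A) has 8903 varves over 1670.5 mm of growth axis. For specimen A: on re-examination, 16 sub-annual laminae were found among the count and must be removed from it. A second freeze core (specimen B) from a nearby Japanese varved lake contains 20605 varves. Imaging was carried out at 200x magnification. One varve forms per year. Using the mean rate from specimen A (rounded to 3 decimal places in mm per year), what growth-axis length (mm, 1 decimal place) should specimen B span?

Specimen A: after corrections the count is 8903 − 16 = 8887 varves.
A: Mean rate = 1670.5 mm / 8887 years ≈ 0.188 mm/year.
Length of B = 0.188 × 20605 = 3873.7 mm.

3873.7 mm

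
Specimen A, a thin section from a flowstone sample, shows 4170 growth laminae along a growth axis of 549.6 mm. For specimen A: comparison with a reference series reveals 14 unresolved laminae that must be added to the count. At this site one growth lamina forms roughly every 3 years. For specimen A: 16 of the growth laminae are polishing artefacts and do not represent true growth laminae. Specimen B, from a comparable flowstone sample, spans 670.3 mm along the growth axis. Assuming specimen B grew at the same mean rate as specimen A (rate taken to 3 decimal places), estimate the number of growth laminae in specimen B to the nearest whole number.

5078 growth laminae

Specimen A: true growth lamina count = 4170 − 16 + 14 = 4168.
Specimen A: at 3 years per growth lamina, 4168 × 3 = 12504 years.
A: 549.6 mm over 12504 years gives 549.6 / 12504 ≈ 0.044 mm per year.
Specimen B: 670.3 mm / 0.044 mm per year = 15234.09 years; at 3 years per growth lamina that is 15234.09 / 3 ≈ 5078 growth laminae.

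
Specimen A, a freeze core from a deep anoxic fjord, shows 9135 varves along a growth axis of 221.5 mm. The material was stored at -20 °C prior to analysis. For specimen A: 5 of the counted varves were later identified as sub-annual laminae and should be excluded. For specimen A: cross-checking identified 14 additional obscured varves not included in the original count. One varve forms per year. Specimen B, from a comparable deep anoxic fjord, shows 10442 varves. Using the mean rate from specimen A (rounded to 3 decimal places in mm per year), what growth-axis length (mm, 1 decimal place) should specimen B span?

Specimen A: correcting the raw count gives 9135 − 5 + 14 = 9144 true varves.
A: Mean rate = 221.5 mm / 9144 years ≈ 0.024 mm per year.
For B, 0.024 mm/year × 10442 years = 250.6 mm.

250.6 mm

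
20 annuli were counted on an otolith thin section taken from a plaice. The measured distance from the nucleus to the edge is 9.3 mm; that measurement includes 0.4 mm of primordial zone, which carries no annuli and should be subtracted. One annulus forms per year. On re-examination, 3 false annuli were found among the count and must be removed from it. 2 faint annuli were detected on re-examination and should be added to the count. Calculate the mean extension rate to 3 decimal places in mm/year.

0.468 mm/year

Correcting the raw count gives 20 − 3 + 2 = 19 true annuli.
Net length = 9.3 − 0.4 = 8.9 mm.
Extension rate ≈ 8.9 / 19 = 0.468 mm/year.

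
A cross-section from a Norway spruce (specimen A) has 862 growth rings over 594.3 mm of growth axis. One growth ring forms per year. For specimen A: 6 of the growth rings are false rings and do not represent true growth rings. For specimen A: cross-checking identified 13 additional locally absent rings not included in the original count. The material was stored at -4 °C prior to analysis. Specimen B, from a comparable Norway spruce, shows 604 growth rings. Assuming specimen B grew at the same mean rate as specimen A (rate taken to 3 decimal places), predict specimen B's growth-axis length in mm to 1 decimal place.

Specimen A: correcting the raw count gives 862 − 6 + 13 = 869 true growth rings.
A: Mean rate = 594.3 mm / 869 years ≈ 0.684 mm/year.
For B, 0.684 mm/year × 604 years = 413.1 mm.

413.1 mm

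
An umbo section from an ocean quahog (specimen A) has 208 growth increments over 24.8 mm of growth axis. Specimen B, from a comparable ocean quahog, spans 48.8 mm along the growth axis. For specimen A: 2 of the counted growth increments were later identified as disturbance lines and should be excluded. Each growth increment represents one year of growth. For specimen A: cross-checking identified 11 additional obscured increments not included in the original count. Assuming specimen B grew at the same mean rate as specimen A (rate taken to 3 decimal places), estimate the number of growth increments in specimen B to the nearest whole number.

428 growth increments

Specimen A: correcting the raw count gives 208 − 2 + 11 = 217 true growth increments.
A: Mean rate = 24.8 mm / 217 years ≈ 0.114 mm per year.
For B, 48.8 / 0.114 = 428.07 years ≈ 428 growth increments.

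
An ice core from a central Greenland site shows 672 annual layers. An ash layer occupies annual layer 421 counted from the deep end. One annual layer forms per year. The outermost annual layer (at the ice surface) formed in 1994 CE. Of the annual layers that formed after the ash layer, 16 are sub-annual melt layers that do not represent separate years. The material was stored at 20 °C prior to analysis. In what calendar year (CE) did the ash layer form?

Between annual layer 421 and the ice surface there are 672 − 421 = 251 annual layers.
251 − 16 false = 235 true annual layers after the ash layer.
1994 − 235 = 1759 CE.

1759 CE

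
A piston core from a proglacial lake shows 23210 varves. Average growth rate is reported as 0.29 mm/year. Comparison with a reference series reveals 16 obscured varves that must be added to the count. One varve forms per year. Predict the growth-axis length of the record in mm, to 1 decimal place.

6735.5 mm

After corrections the count is 23210 + 16 = 23226 varves.
23226 years at 0.29 mm/year gives 0.29 × 23226 = 6735.5 mm.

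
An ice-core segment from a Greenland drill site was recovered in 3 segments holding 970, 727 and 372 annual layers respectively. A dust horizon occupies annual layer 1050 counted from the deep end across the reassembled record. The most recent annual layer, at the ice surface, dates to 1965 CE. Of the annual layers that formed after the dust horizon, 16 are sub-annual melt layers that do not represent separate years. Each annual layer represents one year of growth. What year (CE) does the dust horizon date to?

Total annual layers = 970 + 727 + 372 = 2069.
Between annual layer 1050 and the ice surface there are 2069 − 1050 = 1019 annual layers.
Removing the 16 false annual layers leaves 1019 − 16 = 1003 true annual layers beyond the dust horizon.
Counting back 1003 years from 1965 CE places the dust horizon in 1965 − 1003 = 962 CE.

962 CE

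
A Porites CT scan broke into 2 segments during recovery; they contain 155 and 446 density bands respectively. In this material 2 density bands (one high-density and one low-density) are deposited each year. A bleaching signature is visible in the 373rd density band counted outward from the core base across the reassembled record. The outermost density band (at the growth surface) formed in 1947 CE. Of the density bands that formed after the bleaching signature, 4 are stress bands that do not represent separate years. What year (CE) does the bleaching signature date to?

1835 CE

Total density bands = 155 + 446 = 601.
Between density band 373 and the growth surface there are 601 − 373 = 228 density bands.
Excluding 4 false density bands: 228 − 4 = 224.
Dividing by 2 density bands per year: 224 / 2 = 112 years.
The density band at the growth surface is 1947 CE, so the bleaching signature dates to 1947 − 112 = 1835 CE.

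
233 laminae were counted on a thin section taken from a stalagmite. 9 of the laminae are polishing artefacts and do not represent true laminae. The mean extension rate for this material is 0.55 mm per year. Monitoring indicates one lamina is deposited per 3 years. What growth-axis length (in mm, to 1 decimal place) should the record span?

Correcting the raw count gives 233 − 9 = 224 true laminae.
At 3 years per lamina, 224 × 3 = 672 years.
672 years at 0.55 mm/year gives 0.55 × 672 = 369.6 mm.

369.6 mm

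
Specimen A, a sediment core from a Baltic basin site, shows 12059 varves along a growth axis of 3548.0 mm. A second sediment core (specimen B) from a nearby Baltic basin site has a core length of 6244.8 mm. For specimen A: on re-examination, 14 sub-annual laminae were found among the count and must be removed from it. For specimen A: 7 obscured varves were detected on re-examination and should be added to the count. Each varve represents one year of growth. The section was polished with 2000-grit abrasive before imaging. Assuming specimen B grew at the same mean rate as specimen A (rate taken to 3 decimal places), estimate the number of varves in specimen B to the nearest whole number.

21241 varves

Specimen A: true varve count = 12059 − 14 + 7 = 12052.
A: 3548.0 mm over 12052 years gives 3548.0 / 12052 ≈ 0.294 mm/yr.
B spans 6244.8 / 0.294 = 21240.82 years ≈ 21241 varves.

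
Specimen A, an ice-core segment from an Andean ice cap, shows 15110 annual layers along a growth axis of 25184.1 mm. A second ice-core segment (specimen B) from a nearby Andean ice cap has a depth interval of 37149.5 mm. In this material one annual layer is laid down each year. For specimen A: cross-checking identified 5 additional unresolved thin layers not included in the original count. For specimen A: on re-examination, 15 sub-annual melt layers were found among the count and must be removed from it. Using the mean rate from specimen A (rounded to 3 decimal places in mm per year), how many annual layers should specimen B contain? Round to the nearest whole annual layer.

Specimen A: after corrections the count is 15110 − 15 + 5 = 15100 annual layers.
A: 25184.1 mm over 15100 years gives 25184.1 / 15100 ≈ 1.668 mm per year.
For B, 37149.5 / 1.668 = 22271.88 years ≈ 22272 annual layers.

22272 annual layers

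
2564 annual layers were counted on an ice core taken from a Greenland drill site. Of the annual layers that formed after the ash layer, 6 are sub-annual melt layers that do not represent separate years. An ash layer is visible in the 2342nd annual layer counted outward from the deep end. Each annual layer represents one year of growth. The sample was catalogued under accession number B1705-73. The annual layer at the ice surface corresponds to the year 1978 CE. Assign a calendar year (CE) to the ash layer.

The ash layer sits at annual layer 2342 from the deep end, so 2564 − 2342 = 222 annual layers formed after it.
Removing the 6 false annual layers leaves 222 − 6 = 216 true annual layers beyond the ash layer.
The annual layer at the ice surface is 1978 CE, so the ash layer dates to 1978 − 216 = 1762 CE.

1762 CE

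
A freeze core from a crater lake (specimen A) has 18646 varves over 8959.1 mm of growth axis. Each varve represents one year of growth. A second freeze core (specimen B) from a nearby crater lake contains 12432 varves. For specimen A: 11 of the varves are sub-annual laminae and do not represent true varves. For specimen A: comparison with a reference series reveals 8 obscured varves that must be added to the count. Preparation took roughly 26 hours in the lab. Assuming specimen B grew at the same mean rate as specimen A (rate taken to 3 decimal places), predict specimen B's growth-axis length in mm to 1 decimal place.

Specimen A: adjusted count: 18646 − 11 + 8 = 18643 varves.
A: 8959.1 mm over 18643 years gives 8959.1 / 18643 ≈ 0.481 mm/yr.
Length of B = 0.481 × 12432 = 5979.8 mm.

5979.8 mm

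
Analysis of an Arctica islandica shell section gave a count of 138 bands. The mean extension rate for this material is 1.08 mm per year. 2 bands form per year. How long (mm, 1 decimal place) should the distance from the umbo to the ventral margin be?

138 bands at 2 per year is 138 / 2 = 69 years.
Length ≈ 1.08 × 69 = 74.5 mm.

74.5 mm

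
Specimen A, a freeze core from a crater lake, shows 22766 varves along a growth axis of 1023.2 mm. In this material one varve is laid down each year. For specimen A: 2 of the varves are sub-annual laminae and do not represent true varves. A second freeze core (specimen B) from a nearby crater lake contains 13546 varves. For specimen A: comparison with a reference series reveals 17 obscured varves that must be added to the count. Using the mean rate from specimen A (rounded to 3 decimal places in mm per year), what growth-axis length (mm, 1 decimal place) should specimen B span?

Specimen A: true varve count = 22766 − 2 + 17 = 22781.
A: Extension rate ≈ 1023.2 / 22781 = 0.045 mm per year.
For B, 0.045 mm/year × 13546 years = 609.6 mm.

609.6 mm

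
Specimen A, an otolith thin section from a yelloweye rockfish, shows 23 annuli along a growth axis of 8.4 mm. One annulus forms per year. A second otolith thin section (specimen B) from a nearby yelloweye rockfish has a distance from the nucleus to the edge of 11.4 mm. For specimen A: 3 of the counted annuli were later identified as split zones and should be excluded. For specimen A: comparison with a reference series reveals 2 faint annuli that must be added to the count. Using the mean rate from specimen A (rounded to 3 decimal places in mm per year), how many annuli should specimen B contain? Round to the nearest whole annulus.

30 annuli

Specimen A: after corrections the count is 23 − 3 + 2 = 22 annuli.
A: 8.4 mm over 22 years gives 8.4 / 22 ≈ 0.382 mm/yr.
Specimen B: 11.4 mm / 0.382 mm per year = 29.84 years ≈ 30 annuli.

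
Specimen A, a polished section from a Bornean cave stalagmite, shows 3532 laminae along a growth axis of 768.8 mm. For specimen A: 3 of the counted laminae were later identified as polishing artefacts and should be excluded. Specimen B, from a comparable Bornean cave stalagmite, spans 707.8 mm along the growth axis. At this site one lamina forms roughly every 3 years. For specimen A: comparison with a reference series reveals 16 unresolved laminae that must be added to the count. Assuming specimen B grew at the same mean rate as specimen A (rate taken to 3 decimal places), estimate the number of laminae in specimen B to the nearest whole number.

3277 laminae

Specimen A: true lamina count = 3532 − 3 + 16 = 3545.
Specimen A: multiplying by 3 years per lamina: 3545 × 3 = 10635 years.
A: 768.8 mm over 10635 years gives 768.8 / 10635 ≈ 0.072 mm per year.
For B, 707.8 / 0.072 = 9830.56 years; at 3 years per lamina that is 9830.56 / 3 ≈ 3277 laminae.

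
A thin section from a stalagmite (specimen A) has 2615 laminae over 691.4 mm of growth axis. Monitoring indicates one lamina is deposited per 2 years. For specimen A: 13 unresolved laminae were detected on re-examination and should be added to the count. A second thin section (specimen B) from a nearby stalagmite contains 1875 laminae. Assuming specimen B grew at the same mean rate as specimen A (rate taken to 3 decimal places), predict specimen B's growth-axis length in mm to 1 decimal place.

Specimen A: adjusted count: 2615 + 13 = 2628 laminae.
Specimen A: 2628 laminae at 2 years each span 2628 × 2 = 5256 years.
A: Mean rate = 691.4 mm / 5256 years ≈ 0.132 mm/year.
Specimen B: 1875 laminae at 2 years each span 1875 × 2 = 3750 years. B's length ≈ 0.132 × 3750 = 495.0 mm.

495.0 mm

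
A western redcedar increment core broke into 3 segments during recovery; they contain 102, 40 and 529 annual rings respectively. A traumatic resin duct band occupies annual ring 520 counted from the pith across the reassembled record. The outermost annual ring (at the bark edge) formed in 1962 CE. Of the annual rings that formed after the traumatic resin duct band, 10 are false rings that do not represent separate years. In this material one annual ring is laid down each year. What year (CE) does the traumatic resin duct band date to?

1821 CE

Total annual rings = 102 + 40 + 529 = 671.
Between annual ring 520 and the bark edge there are 671 − 520 = 151 annual rings.
Removing the 10 false annual rings leaves 151 − 10 = 141 true annual rings beyond the traumatic resin duct band.
1962 − 141 = 1821 CE.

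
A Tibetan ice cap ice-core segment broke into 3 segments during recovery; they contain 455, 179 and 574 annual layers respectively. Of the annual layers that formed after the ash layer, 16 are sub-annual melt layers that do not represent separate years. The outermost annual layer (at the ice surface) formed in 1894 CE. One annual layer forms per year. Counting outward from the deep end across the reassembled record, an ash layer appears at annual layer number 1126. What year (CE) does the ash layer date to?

1828 CE

Total annual layers = 455 + 179 + 574 = 1208.
Between annual layer 1126 and the ice surface there are 1208 − 1126 = 82 annual layers.
Excluding 16 false annual layers: 82 − 16 = 66.
Counting back 66 years from 1894 CE places the ash layer in 1894 − 66 = 1828 CE.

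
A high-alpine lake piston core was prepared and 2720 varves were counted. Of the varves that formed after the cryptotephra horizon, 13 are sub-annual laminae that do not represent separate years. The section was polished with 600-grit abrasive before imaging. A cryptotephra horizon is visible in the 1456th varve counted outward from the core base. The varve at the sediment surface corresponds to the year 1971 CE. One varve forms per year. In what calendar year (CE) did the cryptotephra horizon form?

2720 − 1456 = 1264 varves lie beyond the cryptotephra horizon toward the sediment surface.
1264 − 13 false = 1251 true varves after the cryptotephra horizon.
The varve at the sediment surface is 1971 CE, so the cryptotephra horizon dates to 1971 − 1251 = 720 CE.

720 CE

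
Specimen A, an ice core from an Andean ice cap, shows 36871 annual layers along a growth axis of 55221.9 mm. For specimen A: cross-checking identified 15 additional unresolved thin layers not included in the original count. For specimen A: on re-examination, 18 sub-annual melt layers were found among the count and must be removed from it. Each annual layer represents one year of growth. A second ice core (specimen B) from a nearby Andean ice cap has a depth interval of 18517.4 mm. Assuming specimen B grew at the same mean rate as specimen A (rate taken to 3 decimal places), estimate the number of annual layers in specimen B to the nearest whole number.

Specimen A: true annual layer count = 36871 − 18 + 15 = 36868.
A: Extension rate ≈ 55221.9 / 36868 = 1.498 mm per year.
B spans 18517.4 / 1.498 = 12361.42 years ≈ 12361 annual layers.

12361 annual layers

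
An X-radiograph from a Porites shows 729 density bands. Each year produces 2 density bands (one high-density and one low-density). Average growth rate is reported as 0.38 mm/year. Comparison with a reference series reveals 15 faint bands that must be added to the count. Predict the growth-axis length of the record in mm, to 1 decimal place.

141.4 mm

After corrections the count is 729 + 15 = 744 density bands.
744 density bands at 2 per year is 744 / 2 = 372 years.
Length ≈ 0.38 × 372 = 141.4 mm.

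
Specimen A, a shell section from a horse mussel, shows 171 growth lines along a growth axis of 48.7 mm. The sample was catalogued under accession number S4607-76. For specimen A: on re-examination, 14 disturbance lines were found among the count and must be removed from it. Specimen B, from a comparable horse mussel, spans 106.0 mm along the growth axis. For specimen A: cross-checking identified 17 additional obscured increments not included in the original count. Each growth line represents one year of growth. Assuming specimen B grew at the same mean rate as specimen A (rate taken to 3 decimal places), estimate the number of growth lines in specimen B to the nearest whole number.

Specimen A: correcting the raw count gives 171 − 14 + 17 = 174 true growth lines.
A: Mean rate = 48.7 mm / 174 years ≈ 0.280 mm/year.
Specimen B: 106.0 mm / 0.280 mm per year = 378.57 years ≈ 379 growth lines.

379 growth lines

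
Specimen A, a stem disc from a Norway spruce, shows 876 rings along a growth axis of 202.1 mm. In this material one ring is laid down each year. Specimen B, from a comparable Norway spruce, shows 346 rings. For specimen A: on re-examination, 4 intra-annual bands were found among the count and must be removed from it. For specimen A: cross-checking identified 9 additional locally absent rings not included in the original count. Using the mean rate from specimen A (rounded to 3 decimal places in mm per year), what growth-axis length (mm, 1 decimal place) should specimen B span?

79.2 mm

Specimen A: correcting the raw count gives 876 − 4 + 9 = 881 true rings.
A: 202.1 mm over 881 years gives 202.1 / 881 ≈ 0.229 mm/year.
Length of B = 0.229 × 346 = 79.2 mm.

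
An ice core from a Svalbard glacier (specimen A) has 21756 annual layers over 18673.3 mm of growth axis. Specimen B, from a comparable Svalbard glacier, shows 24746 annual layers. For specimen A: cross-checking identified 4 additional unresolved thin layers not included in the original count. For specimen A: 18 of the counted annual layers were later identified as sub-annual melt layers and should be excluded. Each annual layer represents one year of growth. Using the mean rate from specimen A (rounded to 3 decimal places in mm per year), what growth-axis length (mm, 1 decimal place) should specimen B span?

21256.8 mm

Specimen A: correcting the raw count gives 21756 − 18 + 4 = 21742 true annual layers.
A: 18673.3 mm over 21742 years gives 18673.3 / 21742 ≈ 0.859 mm per year.
For B, 0.859 mm/year × 24746 years = 21256.8 mm.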